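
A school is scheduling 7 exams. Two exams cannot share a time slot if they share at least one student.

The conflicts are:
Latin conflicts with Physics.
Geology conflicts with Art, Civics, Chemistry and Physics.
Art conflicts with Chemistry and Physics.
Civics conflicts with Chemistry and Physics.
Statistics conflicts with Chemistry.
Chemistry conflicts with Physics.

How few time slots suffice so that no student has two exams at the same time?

4

Geology, Civics, Chemistry, Physics pairwise conflict, so at least 4 time slots are needed.
4 time slots suffice: time slot 1 → {Latin, Chemistry}; time slot 2 → {Statistics, Physics}; time slot 3 → {Geology}; time slot 4 → {Art, Civics}. Every pair that conflicts lands in different time slots.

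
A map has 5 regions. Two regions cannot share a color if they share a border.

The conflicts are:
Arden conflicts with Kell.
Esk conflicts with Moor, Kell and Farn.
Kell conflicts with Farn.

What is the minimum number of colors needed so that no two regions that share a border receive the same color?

Esk, Kell, Farn all conflict with each other, so at least 3 colors are needed.
3 colors suffice: color 1 → {Moor, Kell}; color 2 → {Arden, Esk}; color 3 → {Farn}. Every pair that conflicts lands in different colors.

3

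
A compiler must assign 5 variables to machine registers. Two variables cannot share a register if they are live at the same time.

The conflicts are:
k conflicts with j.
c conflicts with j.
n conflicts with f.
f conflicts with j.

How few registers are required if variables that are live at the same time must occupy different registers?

2

n and f conflict, so at least 2 registers are needed.
2 registers suffice: register 1 → {n, j}; register 2 → {k, c, f}. No two conflicting variables share a register.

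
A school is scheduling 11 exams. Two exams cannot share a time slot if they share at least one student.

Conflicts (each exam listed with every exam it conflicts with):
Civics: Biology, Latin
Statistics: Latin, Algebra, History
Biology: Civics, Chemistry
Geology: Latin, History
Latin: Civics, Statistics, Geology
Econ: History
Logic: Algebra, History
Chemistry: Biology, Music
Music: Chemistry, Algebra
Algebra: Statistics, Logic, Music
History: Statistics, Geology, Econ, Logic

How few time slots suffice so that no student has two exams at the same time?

3

The cycle Biology-Civics-Latin-Statistics-Algebra-Music-Chemistry-Biology has odd length 7, so it cannot be 2-colored; at least 3 time slots are needed.
Using 3 time slots: Civics=3, Statistics=2, Biology=2, Geology=2, Latin=1, Econ=2, Logic=2, Chemistry=1, Music=2, Algebra=1, History=1. Every pair that conflicts lands in different time slots.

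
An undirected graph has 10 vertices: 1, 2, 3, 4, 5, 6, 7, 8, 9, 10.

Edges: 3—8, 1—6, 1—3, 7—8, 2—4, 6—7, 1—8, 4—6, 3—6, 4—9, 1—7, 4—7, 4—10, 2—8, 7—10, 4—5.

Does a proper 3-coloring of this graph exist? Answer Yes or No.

Yes

The chromatic number is 3. 1, 7, 8 are mutually adjacent, so at least 3 colors are needed.
A valid assignment using 3 colors: 1=a, 2=b, 3=b, 4=a, 5=b, 6=c, 7=b, 8=c, 9=b, 10=c.
That is already a proper 3-coloring.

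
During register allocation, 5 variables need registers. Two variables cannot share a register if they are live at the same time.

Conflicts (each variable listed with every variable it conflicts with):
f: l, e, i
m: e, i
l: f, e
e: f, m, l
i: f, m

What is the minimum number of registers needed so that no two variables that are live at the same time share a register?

3

f, l, e all conflict with each other, so at least 3 registers are needed.
3 registers suffice: f=1, m=1, l=3, e=2, i=2. No two conflicting variables share a register.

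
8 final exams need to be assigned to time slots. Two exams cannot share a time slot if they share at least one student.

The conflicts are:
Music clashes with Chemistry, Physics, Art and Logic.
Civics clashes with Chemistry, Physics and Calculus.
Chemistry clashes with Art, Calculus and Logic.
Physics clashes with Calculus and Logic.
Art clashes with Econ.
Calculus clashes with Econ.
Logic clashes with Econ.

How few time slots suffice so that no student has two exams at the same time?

3

Civics, Chemistry, Calculus pairwise conflict, so at least 3 time slots are needed.
3 time slots suffice: time slot 1 → {Chemistry, Physics, Econ}; time slot 2 → {Music, Calculus}; time slot 3 → {Civics, Art, Logic}. Each listed conflict is separated.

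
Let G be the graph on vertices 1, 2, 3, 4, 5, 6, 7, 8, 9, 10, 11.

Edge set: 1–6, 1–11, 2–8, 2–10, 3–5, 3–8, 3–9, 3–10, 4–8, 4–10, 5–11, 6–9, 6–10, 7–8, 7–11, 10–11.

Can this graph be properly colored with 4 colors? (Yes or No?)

The chromatic number is 3. The cycle 8-3-5-11-7-8 has odd length 5, so it cannot be 2-colored; at least 3 colors are needed.
3 colors suffice: color red → {1, 5, 8, 9, 10}; color blue → {2, 3, 4, 6, 11}; color green → {7}.
Since 4 ≥ 3, a proper 4-coloring certainly exists.

Yes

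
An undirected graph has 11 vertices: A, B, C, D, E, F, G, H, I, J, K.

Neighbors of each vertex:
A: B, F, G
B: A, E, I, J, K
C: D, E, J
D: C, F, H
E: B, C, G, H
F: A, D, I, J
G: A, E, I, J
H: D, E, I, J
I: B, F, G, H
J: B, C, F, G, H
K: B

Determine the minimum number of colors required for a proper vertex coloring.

H and J are adjacent, so at least 2 colors are needed.
2 colors suffice: color 1 → {A, D, E, I, J, K}; color 2 → {B, C, F, G, H}. Every edge joins two different colors.

2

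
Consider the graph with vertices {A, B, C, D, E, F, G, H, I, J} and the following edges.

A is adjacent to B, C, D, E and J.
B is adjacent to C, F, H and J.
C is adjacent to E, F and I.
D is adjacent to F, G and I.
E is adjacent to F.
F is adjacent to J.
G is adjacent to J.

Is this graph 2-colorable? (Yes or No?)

B, C, F are pairwise adjacent, so at least 3 colors are needed.
So 2 colors are not enough.

No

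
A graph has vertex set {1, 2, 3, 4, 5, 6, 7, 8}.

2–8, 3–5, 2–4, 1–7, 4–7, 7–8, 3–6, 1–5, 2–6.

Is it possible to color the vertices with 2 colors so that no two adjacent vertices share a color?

No

The cycle 5-3-6-2-8-7-1-5 has odd length 7, so it cannot be 2-colored; at least 3 colors are needed.
So 2 colors are not enough.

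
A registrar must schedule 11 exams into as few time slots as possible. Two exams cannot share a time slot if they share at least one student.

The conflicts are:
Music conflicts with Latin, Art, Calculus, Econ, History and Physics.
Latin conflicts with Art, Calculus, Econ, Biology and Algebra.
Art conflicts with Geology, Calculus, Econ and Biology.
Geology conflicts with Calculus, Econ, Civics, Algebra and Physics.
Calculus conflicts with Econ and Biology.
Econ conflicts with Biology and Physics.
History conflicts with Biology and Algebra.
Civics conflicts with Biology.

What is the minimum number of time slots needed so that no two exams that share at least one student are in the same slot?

5

Music, Latin, Art, Calculus, Econ all conflict with each other, so at least 5 time slots are needed.
5 time slots suffice: time slot 1 → {Econ, Civics, Algebra}; time slot 2 → {Music, Geology, Biology}; time slot 3 → {Calculus, History, Physics}; time slot 4 → {Art}; time slot 5 → {Latin}. Each listed conflict is separated.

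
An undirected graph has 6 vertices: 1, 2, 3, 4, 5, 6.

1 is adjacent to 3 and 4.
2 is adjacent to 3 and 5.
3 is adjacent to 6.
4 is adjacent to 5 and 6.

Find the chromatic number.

3

The cycle 5-4-1-3-2-5 has odd length 5, so it cannot be 2-colored; at least 3 colors are needed.
3 colors suffice: 1=b, 2=b, 3=a, 4=a, 5=c, 6=b. No two adjacent vertices share a color.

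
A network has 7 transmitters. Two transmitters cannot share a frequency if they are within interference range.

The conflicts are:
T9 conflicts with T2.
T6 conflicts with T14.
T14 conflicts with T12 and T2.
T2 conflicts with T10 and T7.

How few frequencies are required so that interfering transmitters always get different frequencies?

T2 and T10 conflict, so at least 2 frequencies are needed.
2 frequencies suffice: frequency 1 → {T6, T12, T2}; frequency 2 → {T9, T14, T10, T7}. Every pair that conflicts lands in different frequencies.

2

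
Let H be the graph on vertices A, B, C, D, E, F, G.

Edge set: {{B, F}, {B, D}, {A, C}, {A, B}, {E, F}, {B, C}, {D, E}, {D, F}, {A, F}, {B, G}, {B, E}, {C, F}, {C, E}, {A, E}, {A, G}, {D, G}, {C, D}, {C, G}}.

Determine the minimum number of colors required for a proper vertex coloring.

5

B, C, D, E, F are mutually adjacent (a clique of size 5), so at least 5 colors are needed.
5 colors suffice: A=3, B=2, C=1, D=3, E=4, F=5, G=4. No two adjacent vertices share a color.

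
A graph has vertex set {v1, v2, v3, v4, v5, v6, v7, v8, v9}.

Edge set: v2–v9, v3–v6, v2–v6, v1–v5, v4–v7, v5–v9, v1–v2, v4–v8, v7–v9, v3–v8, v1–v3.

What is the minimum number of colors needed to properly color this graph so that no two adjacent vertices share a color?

The cycle v7-v9-v2-v1-v3-v8-v4-v7 has odd length 7, so it cannot be 2-colored; at least 3 colors are needed.
One proper 3-coloring: v1=1, v2=2, v3=2, v4=1, v5=2, v6=1, v7=2, v8=3, v9=1. No two adjacent vertices share a color.

3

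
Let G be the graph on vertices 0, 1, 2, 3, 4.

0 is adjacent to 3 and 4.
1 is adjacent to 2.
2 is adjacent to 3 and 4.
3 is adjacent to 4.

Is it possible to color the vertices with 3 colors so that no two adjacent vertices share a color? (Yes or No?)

The chromatic number is 3. 0, 3, 4 form a triangle, so at least 3 colors are needed.
A valid assignment using 3 colors: 0=green, 1=red, 2=green, 3=red, 4=blue.
That is already a proper 3-coloring.

Yes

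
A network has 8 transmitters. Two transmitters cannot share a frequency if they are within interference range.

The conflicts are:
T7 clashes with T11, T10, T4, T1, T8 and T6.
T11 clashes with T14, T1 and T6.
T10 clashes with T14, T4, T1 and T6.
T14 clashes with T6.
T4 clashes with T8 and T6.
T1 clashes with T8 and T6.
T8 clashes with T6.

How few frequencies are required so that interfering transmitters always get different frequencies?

4

T7, T1, T8, T6 pairwise conflict, so at least 4 frequencies are needed.
4 frequencies suffice: frequency 1 → {T6}; frequency 2 → {T7, T14}; frequency 3 → {T11, T10, T8}; frequency 4 → {T4, T1}. Each listed conflict is separated.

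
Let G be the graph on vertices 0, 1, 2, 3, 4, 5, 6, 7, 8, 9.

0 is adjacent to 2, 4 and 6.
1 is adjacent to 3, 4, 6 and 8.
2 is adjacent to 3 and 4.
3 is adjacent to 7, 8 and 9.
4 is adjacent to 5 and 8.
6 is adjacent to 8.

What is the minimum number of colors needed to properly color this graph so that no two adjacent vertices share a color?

1, 3, 8 are pairwise adjacent, so at least 3 colors are needed.
3 colors suffice: color red → {3, 4, 6}; color blue → {1, 2, 5, 7, 9}; color green → {0, 8}. Each edge has distinct colors on its endpoints.

3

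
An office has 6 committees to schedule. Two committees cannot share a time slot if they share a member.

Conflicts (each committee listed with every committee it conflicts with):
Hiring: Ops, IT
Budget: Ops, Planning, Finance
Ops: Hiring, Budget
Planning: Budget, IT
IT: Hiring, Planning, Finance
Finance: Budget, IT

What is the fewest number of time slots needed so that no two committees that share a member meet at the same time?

The cycle Ops-Budget-Finance-IT-Hiring-Ops has odd length 5, so it cannot be 2-colored; at least 3 time slots are needed.
3 time slots suffice: time slot 1 → {Budget, IT}; time slot 2 → {Ops, Planning, Finance}; time slot 3 → {Hiring}. Each listed conflict is separated.

3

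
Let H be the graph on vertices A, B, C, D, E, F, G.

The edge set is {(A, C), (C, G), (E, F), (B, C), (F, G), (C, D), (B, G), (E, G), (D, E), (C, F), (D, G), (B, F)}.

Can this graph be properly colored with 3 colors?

B, C, F, G form a clique, so at least 4 colors are needed.
So 3 colors are not enough.

No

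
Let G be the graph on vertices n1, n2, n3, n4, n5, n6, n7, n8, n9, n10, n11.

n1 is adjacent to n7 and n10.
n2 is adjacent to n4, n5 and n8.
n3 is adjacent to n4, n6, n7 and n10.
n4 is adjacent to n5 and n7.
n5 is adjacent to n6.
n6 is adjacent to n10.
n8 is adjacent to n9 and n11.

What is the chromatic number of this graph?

3

n3, n6, n10 are mutually adjacent, so at least 3 colors are needed.
3 colors suffice: color 1 → {n1, n3, n5, n8}; color 2 → {n4, n9, n10, n11}; color 3 → {n2, n6, n7}. No two adjacent vertices share a color.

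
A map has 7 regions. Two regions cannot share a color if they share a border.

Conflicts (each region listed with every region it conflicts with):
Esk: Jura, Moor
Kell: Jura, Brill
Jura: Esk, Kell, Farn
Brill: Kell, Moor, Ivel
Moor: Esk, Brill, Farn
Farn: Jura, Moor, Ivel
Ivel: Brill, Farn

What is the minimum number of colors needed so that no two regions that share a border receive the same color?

3

The cycle Brill-Moor-Farn-Jura-Kell-Brill has odd length 5, so it cannot be 2-colored; at least 3 colors are needed.
3 colors suffice: color 1 → {Esk, Brill, Farn}; color 2 → {Jura, Moor, Ivel}; color 3 → {Kell}. Each listed conflict is separated.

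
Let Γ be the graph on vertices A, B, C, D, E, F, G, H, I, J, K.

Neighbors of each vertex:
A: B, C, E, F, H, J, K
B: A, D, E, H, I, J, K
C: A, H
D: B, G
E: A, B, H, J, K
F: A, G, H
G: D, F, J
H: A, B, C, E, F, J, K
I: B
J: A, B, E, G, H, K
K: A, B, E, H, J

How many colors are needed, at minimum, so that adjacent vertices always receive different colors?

A, B, E, H, J, K are pairwise adjacent (a clique of size 6), so at least 6 colors are needed.
6 colors suffice: color 1 → {G, H, I}; color 2 → {B, C, F}; color 3 → {A, D}; color 4 → {J}; color 5 → {K}; color 6 → {E}. Every edge joins two different colors.

6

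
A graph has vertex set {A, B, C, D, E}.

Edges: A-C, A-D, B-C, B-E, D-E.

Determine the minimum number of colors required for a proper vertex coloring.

3

The cycle E-B-C-A-D-E has odd length 5, so it cannot be 2-colored; at least 3 colors are needed.
3 colors suffice: color 1 → {C, E}; color 2 → {A, B}; color 3 → {D}. Each edge has distinct colors on its endpoints.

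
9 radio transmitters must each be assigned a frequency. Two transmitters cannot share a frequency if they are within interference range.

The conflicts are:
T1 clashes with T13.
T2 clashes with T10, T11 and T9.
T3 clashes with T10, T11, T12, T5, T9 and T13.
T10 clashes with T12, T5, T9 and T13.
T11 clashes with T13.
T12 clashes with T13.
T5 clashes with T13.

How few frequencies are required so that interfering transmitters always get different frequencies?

T3, T10, T5, T13 pairwise conflict, so at least 4 frequencies are needed.
4 frequencies suffice: frequency 1 → {T1, T2, T3}; frequency 2 → {T9, T13}; frequency 3 → {T10, T11}; frequency 4 → {T12, T5}. No two conflicting transmitters share a frequency.

4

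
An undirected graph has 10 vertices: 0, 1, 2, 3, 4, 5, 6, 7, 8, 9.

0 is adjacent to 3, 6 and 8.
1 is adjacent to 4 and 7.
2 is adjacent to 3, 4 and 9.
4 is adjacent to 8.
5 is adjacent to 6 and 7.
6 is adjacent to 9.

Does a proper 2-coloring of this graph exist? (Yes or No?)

The cycle 0-3-2-9-6-0 has odd length 5, so it cannot be 2-colored; at least 3 colors are needed.
So 2 colors are not enough.

No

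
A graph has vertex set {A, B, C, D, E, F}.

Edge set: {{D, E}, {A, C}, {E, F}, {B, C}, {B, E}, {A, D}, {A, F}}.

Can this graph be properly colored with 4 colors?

Yes

The chromatic number is 3. The cycle E-D-A-C-B-E has odd length 5, so it cannot be 2-colored; at least 3 colors are needed.
One proper 3-coloring: A=1, B=3, C=2, D=2, E=1, F=2.
Since 4 ≥ 3, a proper 4-coloring certainly exists.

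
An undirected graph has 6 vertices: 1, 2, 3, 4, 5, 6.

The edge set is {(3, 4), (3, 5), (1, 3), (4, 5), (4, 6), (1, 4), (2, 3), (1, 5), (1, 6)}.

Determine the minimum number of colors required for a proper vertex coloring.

4

1, 3, 4, 5 form a clique, so at least 4 colors are needed.
4 colors suffice: color red → {1, 2}; color blue → {3, 6}; color green → {4}; color yellow → {5}. Each edge has distinct colors on its endpoints.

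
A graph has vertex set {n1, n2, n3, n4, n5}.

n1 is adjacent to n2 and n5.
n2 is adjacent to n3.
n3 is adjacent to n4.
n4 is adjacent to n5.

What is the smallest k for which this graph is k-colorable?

3

The cycle n1-n5-n4-n3-n2-n1 has odd length 5, so it cannot be 2-colored; at least 3 colors are needed.
3 colors suffice: color R → {n2, n4}; color B → {n1, n3}; color G → {n5}. Every edge joins two different colors.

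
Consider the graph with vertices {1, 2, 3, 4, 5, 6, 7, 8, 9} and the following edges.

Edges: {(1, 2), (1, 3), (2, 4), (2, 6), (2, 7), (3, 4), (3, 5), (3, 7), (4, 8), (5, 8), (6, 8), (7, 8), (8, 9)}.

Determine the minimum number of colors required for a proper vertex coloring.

2

3 and 5 are adjacent, so at least 2 colors are needed.
2 colors suffice: color red → {2, 3, 8}; color blue → {1, 4, 5, 6, 7, 9}. Every edge joins two different colors.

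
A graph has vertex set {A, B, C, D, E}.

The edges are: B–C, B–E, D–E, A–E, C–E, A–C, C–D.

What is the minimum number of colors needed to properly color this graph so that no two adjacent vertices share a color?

3

A, C, E form a triangle, so at least 3 colors are needed.
A valid assignment using 3 colors: A=3, B=3, C=1, D=3, E=2. Every edge joins two different colors.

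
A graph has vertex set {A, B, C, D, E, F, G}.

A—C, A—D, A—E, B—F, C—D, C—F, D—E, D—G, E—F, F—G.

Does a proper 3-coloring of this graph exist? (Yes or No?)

The chromatic number is 3. A, D, E are pairwise adjacent, so at least 3 colors are needed.
A valid assignment using 3 colors: A=green, B=blue, C=blue, D=red, E=blue, F=red, G=blue.
That is already a proper 3-coloring.

Yes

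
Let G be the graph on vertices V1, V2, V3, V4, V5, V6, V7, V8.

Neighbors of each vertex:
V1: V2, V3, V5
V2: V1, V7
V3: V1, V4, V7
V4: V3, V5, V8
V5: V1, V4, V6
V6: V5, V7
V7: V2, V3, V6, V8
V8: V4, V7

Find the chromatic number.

The cycle V5-V1-V2-V7-V6-V5 has odd length 5, so it cannot be 2-colored; at least 3 colors are needed.
A valid assignment using 3 colors: V1=1, V2=2, V3=2, V4=1, V5=2, V6=3, V7=1, V8=2. Every edge joins two different colors.

3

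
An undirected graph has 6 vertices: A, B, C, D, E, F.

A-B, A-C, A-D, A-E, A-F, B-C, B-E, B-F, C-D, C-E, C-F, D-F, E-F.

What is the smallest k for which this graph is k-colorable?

A, B, C, E, F form a clique, so at least 5 colors are needed.
5 colors suffice: color 1 → {A}; color 2 → {F}; color 3 → {C}; color 4 → {B, D}; color 5 → {E}. No two adjacent vertices share a color.

5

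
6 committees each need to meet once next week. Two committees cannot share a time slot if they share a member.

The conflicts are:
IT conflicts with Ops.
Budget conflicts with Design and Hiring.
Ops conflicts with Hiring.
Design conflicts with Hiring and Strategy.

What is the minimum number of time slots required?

Budget, Design, Hiring pairwise conflict, so at least 3 time slots are needed.
A valid assignment using 3 time slots: IT=2, Budget=3, Ops=1, Design=1, Hiring=2, Strategy=2. Every pair that conflicts lands in different time slots.

3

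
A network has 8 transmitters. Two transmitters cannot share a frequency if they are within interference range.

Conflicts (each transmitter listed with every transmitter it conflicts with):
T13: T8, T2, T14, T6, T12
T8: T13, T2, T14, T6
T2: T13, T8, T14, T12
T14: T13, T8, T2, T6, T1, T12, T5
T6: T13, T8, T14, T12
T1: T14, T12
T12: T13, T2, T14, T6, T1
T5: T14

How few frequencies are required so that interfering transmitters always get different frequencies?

T13, T2, T14, T12 are mutually in conflict, so at least 4 frequencies are needed.
A valid assignment using 4 frequencies: T13=3, T8=2, T2=4, T14=1, T6=4, T1=3, T12=2, T5=2. No two conflicting transmitters share a frequency.

4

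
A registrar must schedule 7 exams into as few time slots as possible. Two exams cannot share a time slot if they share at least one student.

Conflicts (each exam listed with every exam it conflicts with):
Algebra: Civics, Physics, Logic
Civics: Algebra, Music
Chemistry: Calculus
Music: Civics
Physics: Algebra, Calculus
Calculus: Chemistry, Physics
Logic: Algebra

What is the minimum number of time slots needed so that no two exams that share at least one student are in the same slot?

Civics and Music conflict, so at least 2 time slots are needed.
Using 2 time slots: Algebra=1, Civics=2, Chemistry=2, Music=1, Physics=2, Calculus=1, Logic=2. Each listed conflict is separated.

2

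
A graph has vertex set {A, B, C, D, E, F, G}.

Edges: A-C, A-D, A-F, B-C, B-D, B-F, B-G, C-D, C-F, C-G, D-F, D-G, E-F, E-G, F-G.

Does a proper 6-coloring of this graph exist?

Yes

The chromatic number is 5. B, C, D, F, G are pairwise adjacent (a clique of size 5), so at least 5 colors are needed.
5 colors suffice: A=green, B=purple, C=blue, D=yellow, E=blue, F=red, G=green.
Since 6 ≥ 5, a proper 6-coloring certainly exists.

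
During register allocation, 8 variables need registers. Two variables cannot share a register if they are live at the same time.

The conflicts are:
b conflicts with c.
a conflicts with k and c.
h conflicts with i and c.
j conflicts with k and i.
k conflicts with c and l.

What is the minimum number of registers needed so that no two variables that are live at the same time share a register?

a, k, c all conflict with each other, so at least 3 registers are needed.
Using 3 registers: b=1, a=3, h=1, j=3, k=1, i=2, c=2, l=2. Each listed conflict is separated.

3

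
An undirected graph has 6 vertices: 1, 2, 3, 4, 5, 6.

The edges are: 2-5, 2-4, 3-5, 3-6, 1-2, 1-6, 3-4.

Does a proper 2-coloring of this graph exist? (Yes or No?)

No

The cycle 5-3-6-1-2-5 has odd length 5, so it cannot be 2-colored; at least 3 colors are needed.
So 2 colors are not enough.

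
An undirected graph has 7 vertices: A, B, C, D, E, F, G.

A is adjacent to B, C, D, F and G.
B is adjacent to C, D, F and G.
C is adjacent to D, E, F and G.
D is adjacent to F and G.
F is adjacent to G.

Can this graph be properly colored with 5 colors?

A, B, C, D, F, G are pairwise adjacent (a clique of size 6), so at least 6 colors are needed.
So 5 colors are not enough.

No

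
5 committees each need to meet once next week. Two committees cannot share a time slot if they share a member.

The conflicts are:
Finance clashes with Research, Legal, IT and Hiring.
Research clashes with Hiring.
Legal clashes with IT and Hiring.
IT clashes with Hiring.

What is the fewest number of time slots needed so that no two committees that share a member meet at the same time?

Finance, Legal, IT, Hiring are mutually in conflict, so at least 4 time slots are needed.
4 time slots suffice: Finance=2, Research=3, Legal=4, IT=3, Hiring=1. No two conflicting committees share a time slot.

4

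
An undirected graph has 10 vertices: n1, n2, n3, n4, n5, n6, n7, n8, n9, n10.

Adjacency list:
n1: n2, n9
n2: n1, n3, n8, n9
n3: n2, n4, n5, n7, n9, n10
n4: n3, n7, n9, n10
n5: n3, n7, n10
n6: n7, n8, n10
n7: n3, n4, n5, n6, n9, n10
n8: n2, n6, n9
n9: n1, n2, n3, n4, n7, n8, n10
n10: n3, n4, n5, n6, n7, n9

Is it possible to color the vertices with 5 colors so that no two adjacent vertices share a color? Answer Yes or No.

The chromatic number is 5. n3, n4, n7, n9, n10 are mutually adjacent (a clique of size 5), so at least 5 colors are needed.
5 colors suffice: color 1 → {n5, n6, n9}; color 2 → {n2, n7}; color 3 → {n1, n3, n8}; color 4 → {n10}; color 5 → {n4}.
That is already a proper 5-coloring.

Yes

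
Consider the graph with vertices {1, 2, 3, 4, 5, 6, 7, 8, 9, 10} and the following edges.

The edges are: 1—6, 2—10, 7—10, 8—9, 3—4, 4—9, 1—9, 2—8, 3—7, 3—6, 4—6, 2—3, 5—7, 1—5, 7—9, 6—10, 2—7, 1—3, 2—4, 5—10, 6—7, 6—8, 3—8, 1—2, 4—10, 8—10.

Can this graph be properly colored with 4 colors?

Yes

The chromatic number is 3. 6, 8, 10 are pairwise adjacent, so at least 3 colors are needed.
3 colors suffice: color a → {2, 5, 6, 9}; color b → {3, 10}; color c → {1, 4, 7, 8}.
Since 4 ≥ 3, a proper 4-coloring certainly exists.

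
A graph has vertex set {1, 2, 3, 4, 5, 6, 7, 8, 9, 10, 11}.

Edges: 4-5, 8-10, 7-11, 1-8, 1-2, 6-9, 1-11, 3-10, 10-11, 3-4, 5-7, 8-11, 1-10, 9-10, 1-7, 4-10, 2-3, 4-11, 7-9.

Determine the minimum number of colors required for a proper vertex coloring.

4

1, 8, 10, 11 form a clique, so at least 4 colors are needed.
4 colors suffice: color a → {2, 6, 7, 10}; color b → {3, 5, 9, 11}; color c → {1, 4}; color d → {8}. Each edge has distinct colors on its endpoints.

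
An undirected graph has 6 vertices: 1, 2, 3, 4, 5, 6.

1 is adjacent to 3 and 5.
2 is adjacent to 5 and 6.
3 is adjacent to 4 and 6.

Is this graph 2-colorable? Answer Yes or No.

No

The cycle 3-1-5-2-6-3 has odd length 5, so it cannot be 2-colored; at least 3 colors are needed.
So 2 colors are not enough.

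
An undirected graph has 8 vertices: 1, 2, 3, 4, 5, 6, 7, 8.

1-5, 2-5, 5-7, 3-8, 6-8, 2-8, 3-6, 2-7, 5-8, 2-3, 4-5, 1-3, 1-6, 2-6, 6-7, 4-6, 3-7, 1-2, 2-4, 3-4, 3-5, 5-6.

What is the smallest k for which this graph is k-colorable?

5

2, 3, 5, 6, 8 form a clique, so at least 5 colors are needed.
5 colors suffice: color a → {3}; color b → {5}; color c → {6}; color d → {2}; color e → {1, 4, 7, 8}. Each edge has distinct colors on its endpoints.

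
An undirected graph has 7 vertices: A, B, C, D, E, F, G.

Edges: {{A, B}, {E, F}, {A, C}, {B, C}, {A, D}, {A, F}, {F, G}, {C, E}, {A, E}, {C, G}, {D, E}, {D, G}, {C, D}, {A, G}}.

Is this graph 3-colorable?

A, C, D, G are mutually adjacent (a clique of size 4), so at least 4 colors are needed.
So 3 colors are not enough.

No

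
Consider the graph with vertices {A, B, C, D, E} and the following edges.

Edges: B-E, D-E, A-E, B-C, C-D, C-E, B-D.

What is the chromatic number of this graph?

B, C, D, E form a clique, so at least 4 colors are needed.
4 colors suffice: color red → {E}; color blue → {A, D}; color green → {C}; color yellow → {B}. Every edge joins two different colors.

4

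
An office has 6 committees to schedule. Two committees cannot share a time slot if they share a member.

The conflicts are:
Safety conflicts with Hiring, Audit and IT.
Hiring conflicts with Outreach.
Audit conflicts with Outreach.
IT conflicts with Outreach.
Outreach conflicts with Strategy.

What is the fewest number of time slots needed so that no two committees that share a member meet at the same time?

Outreach and Strategy conflict, so at least 2 time slots are needed.
A valid assignment using 2 time slots: Safety=1, Hiring=2, Audit=2, IT=2, Outreach=1, Strategy=2. Each listed conflict is separated.

2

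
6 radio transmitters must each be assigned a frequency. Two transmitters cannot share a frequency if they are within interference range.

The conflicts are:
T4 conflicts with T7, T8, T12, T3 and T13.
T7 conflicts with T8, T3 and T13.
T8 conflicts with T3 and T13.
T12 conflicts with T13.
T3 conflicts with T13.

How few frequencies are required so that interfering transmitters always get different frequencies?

5

T4, T7, T8, T3, T13 are mutually in conflict, so at least 5 frequencies are needed.
5 frequencies suffice: frequency 1 → {T13}; frequency 2 → {T4}; frequency 3 → {T8, T12}; frequency 4 → {T3}; frequency 5 → {T7}. Each listed conflict is separated.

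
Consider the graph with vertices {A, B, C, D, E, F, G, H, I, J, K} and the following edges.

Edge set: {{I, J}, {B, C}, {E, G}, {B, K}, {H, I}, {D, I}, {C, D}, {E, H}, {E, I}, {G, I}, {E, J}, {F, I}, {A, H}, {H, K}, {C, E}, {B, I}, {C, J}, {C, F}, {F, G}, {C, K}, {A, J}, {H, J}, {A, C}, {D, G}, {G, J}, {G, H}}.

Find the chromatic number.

E, G, H, I, J are pairwise adjacent (a clique of size 5), so at least 5 colors are needed.
5 colors suffice: A=green, B=blue, C=red, D=blue, E=purple, F=blue, G=green, H=blue, I=red, J=yellow, K=green. Each edge has distinct colors on its endpoints.

5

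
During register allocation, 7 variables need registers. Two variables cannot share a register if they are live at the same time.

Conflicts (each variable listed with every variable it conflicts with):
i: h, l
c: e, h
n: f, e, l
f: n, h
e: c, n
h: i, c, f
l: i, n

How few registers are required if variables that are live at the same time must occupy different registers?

3

The cycle n-e-c-h-f-n has odd length 5, so it cannot be 2-colored; at least 3 registers are needed.
3 registers suffice: register 1 → {n, h}; register 2 → {c, f, l}; register 3 → {i, e}. No two conflicting variables share a register.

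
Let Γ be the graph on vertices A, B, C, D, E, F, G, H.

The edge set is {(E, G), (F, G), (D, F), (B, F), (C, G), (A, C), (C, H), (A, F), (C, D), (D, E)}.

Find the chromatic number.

2

B and F are adjacent, so at least 2 colors are needed.
2 colors suffice: color 1 → {C, E, F}; color 2 → {A, B, D, G, H}. Every edge joins two different colors.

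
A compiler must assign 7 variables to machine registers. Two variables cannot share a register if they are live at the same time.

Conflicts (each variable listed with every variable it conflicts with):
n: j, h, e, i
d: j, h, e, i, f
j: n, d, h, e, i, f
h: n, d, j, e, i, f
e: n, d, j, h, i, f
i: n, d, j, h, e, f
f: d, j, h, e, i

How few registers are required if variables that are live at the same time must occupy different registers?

d, j, h, e, i, f all conflict with each other, so at least 6 registers are needed.
Using 6 registers: n=5, d=5, j=3, h=2, e=1, i=4, f=6. Each listed conflict is separated.

6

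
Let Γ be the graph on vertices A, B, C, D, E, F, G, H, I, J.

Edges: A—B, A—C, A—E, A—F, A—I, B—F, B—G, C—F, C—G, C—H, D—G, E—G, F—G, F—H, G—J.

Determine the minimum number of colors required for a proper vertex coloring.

3

B, F, G form a triangle, so at least 3 colors are needed.
One proper 3-coloring: A=red, B=green, C=green, D=blue, E=blue, F=blue, G=red, H=red, I=blue, J=blue. Each edge has distinct colors on its endpoints.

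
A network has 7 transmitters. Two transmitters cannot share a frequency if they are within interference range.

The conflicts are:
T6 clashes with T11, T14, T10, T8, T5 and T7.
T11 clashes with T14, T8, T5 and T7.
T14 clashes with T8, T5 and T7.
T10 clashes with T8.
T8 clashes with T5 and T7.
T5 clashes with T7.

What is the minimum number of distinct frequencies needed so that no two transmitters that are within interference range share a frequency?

6

T6, T11, T14, T8, T5, T7 pairwise conflict, so at least 6 frequencies are needed.
Using 6 frequencies: T6=1, T11=3, T14=5, T10=3, T8=2, T5=4, T7=6. No two conflicting transmitters share a frequency.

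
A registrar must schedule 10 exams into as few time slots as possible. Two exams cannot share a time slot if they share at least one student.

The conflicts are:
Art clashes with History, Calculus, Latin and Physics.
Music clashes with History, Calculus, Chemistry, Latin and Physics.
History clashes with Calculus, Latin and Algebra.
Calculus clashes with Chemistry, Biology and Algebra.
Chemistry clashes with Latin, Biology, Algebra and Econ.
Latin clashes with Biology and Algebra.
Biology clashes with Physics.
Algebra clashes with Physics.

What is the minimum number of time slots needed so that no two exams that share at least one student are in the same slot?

3

Art, History, Latin are mutually in conflict, so at least 3 time slots are needed.
3 time slots suffice: time slot 1 → {Calculus, Latin, Econ, Physics}; time slot 2 → {History, Chemistry}; time slot 3 → {Art, Music, Biology, Algebra}. Each listed conflict is separated.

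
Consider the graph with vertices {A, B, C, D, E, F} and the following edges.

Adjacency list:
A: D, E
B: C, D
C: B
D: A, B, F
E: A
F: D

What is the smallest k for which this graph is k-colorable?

A and E are adjacent, so at least 2 colors are needed.
2 colors suffice: color red → {C, D, E}; color blue → {A, B, F}. No two adjacent vertices share a color.

2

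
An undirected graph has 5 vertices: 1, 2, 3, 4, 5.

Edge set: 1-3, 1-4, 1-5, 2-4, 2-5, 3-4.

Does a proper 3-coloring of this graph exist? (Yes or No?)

Yes

The chromatic number is 3. 1, 3, 4 are pairwise adjacent, so at least 3 colors are needed.
One proper 3-coloring: 1=blue, 2=blue, 3=green, 4=red, 5=red.
That is already a proper 3-coloring.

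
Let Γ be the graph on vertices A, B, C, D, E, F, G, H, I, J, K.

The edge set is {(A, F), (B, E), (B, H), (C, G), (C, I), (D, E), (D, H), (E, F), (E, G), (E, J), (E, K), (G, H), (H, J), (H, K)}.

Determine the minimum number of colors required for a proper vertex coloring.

2

E and K are adjacent, so at least 2 colors are needed.
2 colors suffice: color red → {A, C, E, H}; color blue → {B, D, F, G, I, J, K}. Each edge has distinct colors on its endpoints.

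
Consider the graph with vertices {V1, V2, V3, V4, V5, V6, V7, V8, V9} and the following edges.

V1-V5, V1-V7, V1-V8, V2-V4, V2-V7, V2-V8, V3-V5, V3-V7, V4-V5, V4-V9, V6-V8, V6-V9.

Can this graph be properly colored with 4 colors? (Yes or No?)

The chromatic number is 3. The cycle V2-V4-V5-V1-V8-V2 has odd length 5, so it cannot be 2-colored; at least 3 colors are needed.
3 colors suffice: color 1 → {V2, V5, V9}; color 2 → {V1, V3, V4, V6}; color 3 → {V7, V8}.
Since 4 ≥ 3, a proper 4-coloring certainly exists.

Yes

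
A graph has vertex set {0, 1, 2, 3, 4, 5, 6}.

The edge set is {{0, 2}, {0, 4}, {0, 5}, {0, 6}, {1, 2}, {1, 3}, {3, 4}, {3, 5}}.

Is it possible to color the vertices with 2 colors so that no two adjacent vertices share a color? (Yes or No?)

No

The cycle 4-3-1-2-0-4 has odd length 5, so it cannot be 2-colored; at least 3 colors are needed.
So 2 colors are not enough.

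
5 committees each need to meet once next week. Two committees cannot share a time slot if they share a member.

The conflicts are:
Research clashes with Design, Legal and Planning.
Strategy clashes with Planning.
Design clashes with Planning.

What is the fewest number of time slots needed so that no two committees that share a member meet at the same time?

Research, Design, Planning all conflict with each other, so at least 3 time slots are needed.
A valid assignment using 3 time slots: Research=1, Strategy=1, Design=3, Legal=2, Planning=2. No two conflicting committees share a time slot.

3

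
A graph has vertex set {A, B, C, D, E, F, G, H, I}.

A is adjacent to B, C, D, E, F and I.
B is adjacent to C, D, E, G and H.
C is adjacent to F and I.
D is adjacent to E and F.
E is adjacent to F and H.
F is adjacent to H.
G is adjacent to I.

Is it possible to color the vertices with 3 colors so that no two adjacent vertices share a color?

A, D, E, F are mutually adjacent (a clique of size 4), so at least 4 colors are needed.
So 3 colors are not enough.

No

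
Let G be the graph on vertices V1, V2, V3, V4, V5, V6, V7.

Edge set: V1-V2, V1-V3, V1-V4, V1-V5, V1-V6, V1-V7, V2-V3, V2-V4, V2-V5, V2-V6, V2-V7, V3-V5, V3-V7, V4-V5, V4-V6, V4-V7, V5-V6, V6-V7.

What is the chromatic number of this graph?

V1, V2, V4, V5, V6 are pairwise adjacent (a clique of size 5), so at least 5 colors are needed.
One proper 5-coloring: V1=red, V2=blue, V3=yellow, V4=yellow, V5=green, V6=purple, V7=green. No two adjacent vertices share a color.

5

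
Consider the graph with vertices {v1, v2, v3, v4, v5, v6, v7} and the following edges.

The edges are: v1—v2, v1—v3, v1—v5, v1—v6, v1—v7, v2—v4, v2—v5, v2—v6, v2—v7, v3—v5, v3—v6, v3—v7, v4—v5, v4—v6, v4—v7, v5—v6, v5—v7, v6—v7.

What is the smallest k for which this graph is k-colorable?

5

v1, v2, v5, v6, v7 form a clique, so at least 5 colors are needed.
5 colors suffice: color 1 → {v7}; color 2 → {v5}; color 3 → {v6}; color 4 → {v2, v3}; color 5 → {v1, v4}. Each edge has distinct colors on its endpoints.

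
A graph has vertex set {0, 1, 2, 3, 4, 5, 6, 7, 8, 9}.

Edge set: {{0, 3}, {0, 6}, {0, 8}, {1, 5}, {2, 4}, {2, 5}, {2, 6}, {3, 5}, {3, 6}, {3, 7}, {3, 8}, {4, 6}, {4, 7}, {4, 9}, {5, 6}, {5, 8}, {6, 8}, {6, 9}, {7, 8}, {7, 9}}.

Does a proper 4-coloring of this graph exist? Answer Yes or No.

The chromatic number is 4. 0, 3, 6, 8 are mutually adjacent (a clique of size 4), so at least 4 colors are needed.
4 colors suffice: 0=yellow, 1=red, 2=green, 3=blue, 4=blue, 5=yellow, 6=red, 7=red, 8=green, 9=green.
That is already a proper 4-coloring.

Yes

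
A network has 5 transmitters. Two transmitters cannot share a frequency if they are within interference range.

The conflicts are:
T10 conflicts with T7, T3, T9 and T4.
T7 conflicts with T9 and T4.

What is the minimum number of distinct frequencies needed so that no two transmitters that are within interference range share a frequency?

T10, T7, T4 are mutually in conflict, so at least 3 frequencies are needed.
3 frequencies suffice: T10=1, T7=2, T3=2, T9=3, T4=3. No two conflicting transmitters share a frequency.

3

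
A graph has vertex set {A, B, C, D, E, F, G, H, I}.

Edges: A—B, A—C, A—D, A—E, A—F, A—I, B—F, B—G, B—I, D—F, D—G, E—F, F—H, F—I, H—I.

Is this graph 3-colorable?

No

A, B, F, I are pairwise adjacent (a clique of size 4), so at least 4 colors are needed.
So 3 colors are not enough.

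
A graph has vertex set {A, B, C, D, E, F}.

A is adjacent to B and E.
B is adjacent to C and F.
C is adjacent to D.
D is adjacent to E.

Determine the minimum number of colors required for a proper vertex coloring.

The cycle D-C-B-A-E-D has odd length 5, so it cannot be 2-colored; at least 3 colors are needed.
3 colors suffice: A=3, B=1, C=2, D=1, E=2, F=2. Each edge has distinct colors on its endpoints.

3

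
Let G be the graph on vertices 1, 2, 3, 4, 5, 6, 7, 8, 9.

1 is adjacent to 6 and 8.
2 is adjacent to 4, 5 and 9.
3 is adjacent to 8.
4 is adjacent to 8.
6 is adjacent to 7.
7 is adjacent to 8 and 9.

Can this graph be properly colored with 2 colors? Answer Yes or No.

The cycle 7-8-4-2-9-7 has odd length 5, so it cannot be 2-colored; at least 3 colors are needed.
So 2 colors are not enough.

No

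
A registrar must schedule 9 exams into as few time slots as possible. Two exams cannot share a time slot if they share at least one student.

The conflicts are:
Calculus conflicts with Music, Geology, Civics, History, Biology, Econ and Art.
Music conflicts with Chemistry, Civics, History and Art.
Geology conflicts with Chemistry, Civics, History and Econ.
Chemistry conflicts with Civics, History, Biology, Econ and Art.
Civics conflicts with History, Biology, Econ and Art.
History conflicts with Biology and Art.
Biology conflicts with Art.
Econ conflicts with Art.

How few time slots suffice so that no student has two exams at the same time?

Music, Chemistry, Civics, History, Art are mutually in conflict, so at least 5 time slots are needed.
5 time slots suffice: time slot 1 → {Civics}; time slot 2 → {Calculus, Chemistry}; time slot 3 → {Geology, Art}; time slot 4 → {History, Econ}; time slot 5 → {Music, Biology}. Every pair that conflicts lands in different time slots.

5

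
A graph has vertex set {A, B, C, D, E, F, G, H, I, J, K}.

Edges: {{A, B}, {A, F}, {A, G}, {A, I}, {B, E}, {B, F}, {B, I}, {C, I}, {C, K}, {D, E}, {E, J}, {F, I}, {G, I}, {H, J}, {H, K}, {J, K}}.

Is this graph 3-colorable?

No

A, B, F, I form a clique, so at least 4 colors are needed.
So 3 colors are not enough.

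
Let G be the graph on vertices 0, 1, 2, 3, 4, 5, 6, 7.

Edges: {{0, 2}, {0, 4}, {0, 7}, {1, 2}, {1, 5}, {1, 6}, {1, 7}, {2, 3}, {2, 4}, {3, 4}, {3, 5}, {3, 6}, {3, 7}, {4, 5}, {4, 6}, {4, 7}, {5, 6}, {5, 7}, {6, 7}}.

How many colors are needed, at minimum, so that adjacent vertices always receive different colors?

5

3, 4, 5, 6, 7 are mutually adjacent (a clique of size 5), so at least 5 colors are needed.
5 colors suffice: color a → {2, 7}; color b → {1, 4}; color c → {0, 3}; color d → {6}; color e → {5}. No two adjacent vertices share a color.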